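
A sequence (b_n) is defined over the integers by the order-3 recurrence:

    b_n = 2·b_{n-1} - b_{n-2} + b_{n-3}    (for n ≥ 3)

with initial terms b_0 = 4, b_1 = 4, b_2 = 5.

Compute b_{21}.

b_3 = 2·5 + -1·4 + 1·4 = 10
b_4 = 2·10 + -1·5 + 1·4 = 19
b_5 = 2·19 + -1·10 + 1·5 = 33
b_6 = 2·33 + -1·19 + 1·10 = 57
b_7 = 2·57 + -1·33 + 1·19 = 100
b_8 = 2·100 + -1·57 + 1·33 = 176
b_9 = 2·176 + -1·100 + 1·57 = 309
b_10 = 2·309 + -1·176 + 1·100 = 542
b_11 = 2·542 + -1·309 + 1·176 = 951
b_12 = 2·951 + -1·542 + 1·309 = 1669
b_13 = 2·1669 + -1·951 + 1·542 = 2929
b_14 = 2·2929 + -1·1669 + 1·951 = 5140
b_15 = 2·5140 + -1·2929 + 1·1669 = 9020
b_16 = 2·9020 + -1·5140 + 1·2929 = 15829
b_17 = 2·15829 + -1·9020 + 1·5140 = 27778
b_18 = 2·27778 + -1·15829 + 1·9020 = 48747
b_19 = 2·48747 + -1·27778 + 1·15829 = 85545
b_20 = 2·85545 + -1·48747 + 1·27778 = 150121
b_21 = 2·150121 + -1·85545 + 1·48747 = 263444

263444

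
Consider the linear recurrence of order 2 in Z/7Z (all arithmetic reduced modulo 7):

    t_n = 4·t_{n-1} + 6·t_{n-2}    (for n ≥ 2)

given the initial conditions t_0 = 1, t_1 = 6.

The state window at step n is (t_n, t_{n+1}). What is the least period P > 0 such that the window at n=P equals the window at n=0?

n=0: window = (1, 6)
n=1: window = (6, 2)
n=2: window = (2, 2)
n=3: window = (2, 6)
n=4: window = (6, 1)
n=5: window = (1, 5)
n=6: window = (5, 5)
n=7: window = (5, 1)
n=8: window = (1, 6)
window at n=8 equals window at n=0 → period = 8

8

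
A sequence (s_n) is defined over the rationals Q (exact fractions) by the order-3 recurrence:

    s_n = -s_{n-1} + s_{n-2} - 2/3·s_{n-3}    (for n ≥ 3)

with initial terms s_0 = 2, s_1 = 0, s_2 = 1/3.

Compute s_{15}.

s_3 = -1·1/3 + 1·0 + -2/3·2 = -5/3
s_4 = -1·-5/3 + 1·1/3 + -2/3·0 = 2
s_5 = -1·2 + 1·-5/3 + -2/3·1/3 = -35/9
s_6 = -1·-35/9 + 1·2 + -2/3·-5/3 = 7
s_7 = -1·7 + 1·-35/9 + -2/3·2 = -110/9
s_8 = -1·-110/9 + 1·7 + -2/3·-35/9 = 589/27
s_9 = -1·589/27 + 1·-110/9 + -2/3·7 = -1045/27
s_10 = -1·-1045/27 + 1·589/27 + -2/3·-110/9 = 206/3
s_11 = -1·206/3 + 1·-1045/27 + -2/3·589/27 = -9875/81
s_12 = -1·-9875/81 + 1·206/3 + -2/3·-1045/27 = 17527/81
s_13 = -1·17527/81 + 1·-9875/81 + -2/3·206/3 = -10370/27
s_14 = -1·-10370/27 + 1·17527/81 + -2/3·-9875/81 = 165661/243
s_15 = -1·165661/243 + 1·-10370/27 + -2/3·17527/81 = -98015/81

-98015/81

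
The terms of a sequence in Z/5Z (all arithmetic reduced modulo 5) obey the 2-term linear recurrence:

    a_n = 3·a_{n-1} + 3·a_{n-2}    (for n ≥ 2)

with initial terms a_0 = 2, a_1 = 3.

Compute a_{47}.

4

a_2 = 3·3 + 3·2 = 0
a_3 = 3·0 + 3·3 = 4
a_4 = 3·4 + 3·0 = 2
a_5 = 3·2 + 3·4 = 3
(a_4, a_5) = (2, 3) = (a_0, a_1), so the sequence has period 4.
47 ≡ 3 (mod 4), hence a_47 = a_3 = 4.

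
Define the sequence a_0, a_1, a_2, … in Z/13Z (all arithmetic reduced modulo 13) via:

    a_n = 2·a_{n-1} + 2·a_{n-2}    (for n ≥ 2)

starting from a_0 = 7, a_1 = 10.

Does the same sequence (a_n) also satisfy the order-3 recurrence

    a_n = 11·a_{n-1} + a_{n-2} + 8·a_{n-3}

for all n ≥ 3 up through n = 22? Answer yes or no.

Terms a_0..a_22: 7, 10, 8, 10, 10, 1, 9, 7, 6, 0, 12, 11, 7, 10, 8, 10, 10, 1, 9, 7, 6, 0, 12
n=3: candidate gives 11, actual a_3 = 10 ✗

no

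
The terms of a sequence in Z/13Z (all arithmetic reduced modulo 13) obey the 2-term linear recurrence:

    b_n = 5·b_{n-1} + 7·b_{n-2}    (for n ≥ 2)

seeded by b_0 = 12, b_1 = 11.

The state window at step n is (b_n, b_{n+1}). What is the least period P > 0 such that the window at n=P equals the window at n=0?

n=0: window = (12, 11)
n=1: window = (11, 9)
n=2: window = (9, 5)
n=3: window = (5, 10)
n=4: window = (10, 7)
n=5: window = (7, 1)
n=6: window = (1, 2)
n=7: window = (2, 4)
n=8: window = (4, 8)
n=9: window = (8, 3)
n=10: window = (3, 6)
n=11: window = (6, 12)
n=12: window = (12, 11)
window at n=12 equals window at n=0 → period = 12

12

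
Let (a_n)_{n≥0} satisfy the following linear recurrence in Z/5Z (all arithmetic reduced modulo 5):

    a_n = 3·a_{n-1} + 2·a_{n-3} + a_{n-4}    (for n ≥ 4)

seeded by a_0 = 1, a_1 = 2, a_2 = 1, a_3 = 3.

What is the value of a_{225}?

a_4 = 3·3 + 0·1 + 2·2 + 1·1 = 4
a_5 = 3·4 + 0·3 + 2·1 + 1·2 = 1
a_6 = 3·1 + 0·4 + 2·3 + 1·1 = 0
a_7 = 3·0 + 0·1 + 2·4 + 1·3 = 1
a_8 = 3·1 + 0·0 + 2·1 + 1·4 = 4
a_9 = 3·4 + 0·1 + 2·0 + 1·1 = 3
a_10 = 3·3 + 0·4 + 2·1 + 1·0 = 1
a_11 = 3·1 + 0·3 + 2·4 + 1·1 = 2
a_12 = 3·2 + 0·1 + 2·3 + 1·4 = 1
a_13 = 3·1 + 0·2 + 2·1 + 1·3 = 3
(a_10, a_11, a_12, a_13) = (1, 2, 1, 3) = (a_0, a_1, a_2, a_3), so the sequence has period 10.
225 ≡ 5 (mod 10), hence a_225 = a_5 = 1.

1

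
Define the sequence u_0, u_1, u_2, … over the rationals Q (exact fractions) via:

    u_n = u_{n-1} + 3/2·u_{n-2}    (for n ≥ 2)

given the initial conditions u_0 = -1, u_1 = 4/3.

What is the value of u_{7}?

317/24

u_2 = 1·4/3 + 3/2·-1 = -1/6
u_3 = 1·-1/6 + 3/2·4/3 = 11/6
u_4 = 1·11/6 + 3/2·-1/6 = 19/12
u_5 = 1·19/12 + 3/2·11/6 = 13/3
u_6 = 1·13/3 + 3/2·19/12 = 161/24
u_7 = 1·161/24 + 3/2·13/3 = 317/24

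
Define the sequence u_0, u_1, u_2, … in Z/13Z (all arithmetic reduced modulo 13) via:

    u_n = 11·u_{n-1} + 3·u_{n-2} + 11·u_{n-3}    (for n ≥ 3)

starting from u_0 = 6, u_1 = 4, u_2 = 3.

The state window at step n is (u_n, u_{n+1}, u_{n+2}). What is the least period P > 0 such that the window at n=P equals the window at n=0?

2196

n=0: window = (6, 4, 3)
n=1: window = (4, 3, 7)
n=2: window = (3, 7, 0)
n=3: window = (7, 0, 2)
n=4: window = (0, 2, 8)
n=5: window = (2, 8, 3)
n=6: window = (8, 3, 1)
n=7: window = (3, 1, 4)
n=8: window = (1, 4, 2)
n=9: window = (4, 2, 6)
n=10: window = (2, 6, 12)
n=11: window = (6, 12, 3)
n=12: window = (12, 3, 5)
n=13: window = (3, 5, 1)
n=14: window = (5, 1, 7)
n=15: window = (1, 7, 5)
n=16: window = (7, 5, 9)
n=17: window = (5, 9, 9)
n=18: window = (9, 9, 12)
n=19: window = (9, 12, 11)
n=20: window = (12, 11, 9)
n=21: window = (11, 9, 4)
n=22: window = (9, 4, 10)
n=23: window = (4, 10, 0)
n=24: window = (10, 0, 9)
n=25: window = (0, 9, 1)
n=26: window = (9, 1, 12)
n=27: window = (1, 12, 0)
n=28: window = (12, 0, 8)
n=29: window = (0, 8, 12)
n=30: window = (8, 12, 0)
n=31: window = (12, 0, 7)
n=32: window = (0, 7, 1)
n=33: window = (7, 1, 6)
n=34: window = (1, 6, 3)
n=35: window = (6, 3, 10)
n=36: window = (3, 10, 3)
n=37: window = (10, 3, 5)
n=38: window = (3, 5, 5)
n=39: window = (5, 5, 12)
n=40: window = (5, 12, 7)
…
n=2194: window = (7, 10, 6)
n=2195: window = (10, 6, 4)
n=2196: window = (6, 4, 3)
window at n=2196 equals window at n=0 → period = 2196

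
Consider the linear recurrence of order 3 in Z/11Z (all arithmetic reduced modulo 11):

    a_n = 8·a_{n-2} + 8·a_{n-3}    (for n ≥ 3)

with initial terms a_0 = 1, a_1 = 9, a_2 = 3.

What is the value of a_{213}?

3

a_3 = 0·3 + 8·9 + 8·1 = 3
a_4 = 0·3 + 8·3 + 8·9 = 8
a_5 = 0·8 + 8·3 + 8·3 = 4
a_6 = 0·4 + 8·8 + 8·3 = 0
a_7 = 0·0 + 8·4 + 8·8 = 8
a_8 = 0·8 + 8·0 + 8·4 = 10
a_9 = 0·10 + 8·8 + 8·0 = 9
a_10 = 0·9 + 8·10 + 8·8 = 1
a_11 = 0·1 + 8·9 + 8·10 = 9
a_12 = 0·9 + 8·1 + 8·9 = 3
(a_10, a_11, a_12) = (1, 9, 3) = (a_0, a_1, a_2), so the sequence has period 10.
213 ≡ 3 (mod 10), hence a_213 = a_3 = 3.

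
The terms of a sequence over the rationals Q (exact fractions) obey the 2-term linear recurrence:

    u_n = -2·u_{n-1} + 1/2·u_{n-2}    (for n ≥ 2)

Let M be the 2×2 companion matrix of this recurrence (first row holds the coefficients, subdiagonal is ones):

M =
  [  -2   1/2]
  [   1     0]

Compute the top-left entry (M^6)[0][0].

(M^6)[0][0] is the top entry after applying M 6 times to the unit state (1, 0). Equivalently it is h_{7} for the auxiliary sequence (h_n) obeying the same recurrence with h_1 = 1 and h_i = 0 for 0 ≤ i < 1:
h_2 = -2·1 + 1/2·0 = -2
h_3 = -2·-2 + 1/2·1 = 9/2
h_4 = -2·9/2 + 1/2·-2 = -10
h_5 = -2·-10 + 1/2·9/2 = 89/4
h_6 = -2·89/4 + 1/2·-10 = -99/2
h_7 = -2·-99/2 + 1/2·89/4 = 881/8

881/8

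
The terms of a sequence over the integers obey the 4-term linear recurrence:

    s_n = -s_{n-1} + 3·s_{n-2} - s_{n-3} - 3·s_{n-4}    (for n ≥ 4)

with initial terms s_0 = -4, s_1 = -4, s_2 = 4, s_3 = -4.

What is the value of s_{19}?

s_4 = -1·-4 + 3·4 + -1·-4 + -3·-4 = 32
s_5 = -1·32 + 3·-4 + -1·4 + -3·-4 = -36
s_6 = -1·-36 + 3·32 + -1·-4 + -3·4 = 124
s_7 = -1·124 + 3·-36 + -1·32 + -3·-4 = -252
s_8 = -1·-252 + 3·124 + -1·-36 + -3·32 = 564
s_9 = -1·564 + 3·-252 + -1·124 + -3·-36 = -1336
s_10 = -1·-1336 + 3·564 + -1·-252 + -3·124 = 2908
s_11 = -1·2908 + 3·-1336 + -1·564 + -3·-252 = -6724
s_12 = -1·-6724 + 3·2908 + -1·-1336 + -3·564 = 15092
s_13 = -1·15092 + 3·-6724 + -1·2908 + -3·-1336 = -34164
s_14 = -1·-34164 + 3·15092 + -1·-6724 + -3·2908 = 77440
s_15 = -1·77440 + 3·-34164 + -1·15092 + -3·-6724 = -174852
s_16 = -1·-174852 + 3·77440 + -1·-34164 + -3·15092 = 396060
s_17 = -1·396060 + 3·-174852 + -1·77440 + -3·-34164 = -895564
s_18 = -1·-895564 + 3·396060 + -1·-174852 + -3·77440 = 2026276
s_19 = -1·2026276 + 3·-895564 + -1·396060 + -3·-174852 = -4584472

-4584472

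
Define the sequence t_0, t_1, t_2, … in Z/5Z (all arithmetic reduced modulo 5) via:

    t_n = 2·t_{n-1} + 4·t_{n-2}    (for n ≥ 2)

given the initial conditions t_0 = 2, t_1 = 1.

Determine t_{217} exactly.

0

t_2 = 2·1 + 4·2 = 0
t_3 = 2·0 + 4·1 = 4
t_4 = 2·4 + 4·0 = 3
t_5 = 2·3 + 4·4 = 2
t_6 = 2·2 + 4·3 = 1
(t_5, t_6) = (2, 1) = (t_0, t_1), so the sequence has period 5.
217 ≡ 2 (mod 5), hence t_217 = t_2 = 0.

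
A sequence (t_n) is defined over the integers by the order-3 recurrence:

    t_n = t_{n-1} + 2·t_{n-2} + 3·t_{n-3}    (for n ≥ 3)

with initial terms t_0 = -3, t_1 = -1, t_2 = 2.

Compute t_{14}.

-56383

t_3 = 1·2 + 2·-1 + 3·-3 = -9
t_4 = 1·-9 + 2·2 + 3·-1 = -8
t_5 = 1·-8 + 2·-9 + 3·2 = -20
t_6 = 1·-20 + 2·-8 + 3·-9 = -63
t_7 = 1·-63 + 2·-20 + 3·-8 = -127
t_8 = 1·-127 + 2·-63 + 3·-20 = -313
t_9 = 1·-313 + 2·-127 + 3·-63 = -756
t_10 = 1·-756 + 2·-313 + 3·-127 = -1763
t_11 = 1·-1763 + 2·-756 + 3·-313 = -4214
t_12 = 1·-4214 + 2·-1763 + 3·-756 = -10008
t_13 = 1·-10008 + 2·-4214 + 3·-1763 = -23725
t_14 = 1·-23725 + 2·-10008 + 3·-4214 = -56383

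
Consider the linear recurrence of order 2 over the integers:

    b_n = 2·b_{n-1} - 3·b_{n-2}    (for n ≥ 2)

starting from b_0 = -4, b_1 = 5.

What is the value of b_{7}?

b_2 = 2·5 + -3·-4 = 22
b_3 = 2·22 + -3·5 = 29
b_4 = 2·29 + -3·22 = -8
b_5 = 2·-8 + -3·29 = -103
b_6 = 2·-103 + -3·-8 = -182
b_7 = 2·-182 + -3·-103 = -55

-55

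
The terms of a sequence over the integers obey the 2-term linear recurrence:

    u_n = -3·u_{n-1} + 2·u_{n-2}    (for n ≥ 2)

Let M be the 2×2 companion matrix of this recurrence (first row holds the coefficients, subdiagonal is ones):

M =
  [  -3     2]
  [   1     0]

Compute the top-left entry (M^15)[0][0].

-162557031

(M^15)[0][0] is the top entry after applying M 15 times to the unit state (1, 0). Equivalently it is h_{16} for the auxiliary sequence (h_n) obeying the same recurrence with h_1 = 1 and h_i = 0 for 0 ≤ i < 1:
h_2 = -3·1 + 2·0 = -3
h_3 = -3·-3 + 2·1 = 11
h_4 = -3·11 + 2·-3 = -39
h_5 = -3·-39 + 2·11 = 139
h_6 = -3·139 + 2·-39 = -495
h_7 = -3·-495 + 2·139 = 1763
h_8 = -3·1763 + 2·-495 = -6279
h_9 = -3·-6279 + 2·1763 = 22363
h_10 = -3·22363 + 2·-6279 = -79647
h_11 = -3·-79647 + 2·22363 = 283667
h_12 = -3·283667 + 2·-79647 = -1010295
h_13 = -3·-1010295 + 2·283667 = 3598219
h_14 = -3·3598219 + 2·-1010295 = -12815247
h_15 = -3·-12815247 + 2·3598219 = 45642179
h_16 = -3·45642179 + 2·-12815247 = -162557031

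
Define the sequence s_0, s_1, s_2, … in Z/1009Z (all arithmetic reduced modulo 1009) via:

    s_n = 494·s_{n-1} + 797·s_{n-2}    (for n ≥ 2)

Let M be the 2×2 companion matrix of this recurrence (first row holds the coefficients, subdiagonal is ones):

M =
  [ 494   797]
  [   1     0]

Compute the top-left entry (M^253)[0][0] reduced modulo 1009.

157

(M^253)[0][0] is the top entry after applying M 253 times to the unit state (1, 0). Equivalently it is h_{254} for the auxiliary sequence (h_n) obeying the same recurrence with h_1 = 1 and h_i = 0 for 0 ≤ i < 1:
h_2 = 494·1 + 797·0 = 494
h_3 = 494·494 + 797·1 = 655
h_4 = 494·655 + 797·494 = 898
h_5 = 494·898 + 797·655 = 34
h_6 = 494·34 + 797·898 = 977
h_7 = 494·977 + 797·34 = 191
Continuing the recurrence:
  h_8 = 238;  h_9 = 396;  h_10 = 881;  h_11 = 130;  h_12 = 546;  h_13 = 4
  h_14 = 241;  h_15 = 153;  h_16 = 274;  h_17 = 2;  h_18 = 413;  h_19 = 789
  h_20 = 519;  h_21 = 326;  h_22 = 566;  h_23 = 620;  h_24 = 632;  h_25 = 157
  h_26 = 78;  h_27 = 203;  h_28 = 1008;  h_29 = 866;  h_30 = 200;  h_31 = 973
  h_32 = 356;  h_33 = 867;  h_34 = 685;  h_35 = 209;  h_36 = 404;  h_37 = 891
  h_38 = 347;  h_39 = 688;  h_40 = 941;  h_41 = 154;  h_42 = 691;  h_43 = 961
  h_44 = 317;  h_45 = 289;  h_46 = 896;  h_47 = 963;  h_48 = 223;  h_49 = 852
  h_50 = 282;  h_51 = 53;  h_52 = 704;  h_53 = 543;  h_54 = 941;  h_55 = 624
  h_56 = 801;  h_57 = 57;  h_58 = 615;  h_59 = 125;  h_60 = 991;  h_61 = 932
  h_62 = 84;  h_63 = 307;  h_64 = 662;  h_65 = 613;  h_66 = 29;  h_67 = 405
  h_68 = 194;  h_69 = 895;  h_70 = 429;  h_71 = 997;  h_72 = 997;  h_73 = 652
  h_74 = 743;  h_75 = 784;  h_76 = 737;  h_77 = 106;  h_78 = 47;  h_79 = 746
  h_80 = 365;  h_81 = 969;  h_82 = 733;  h_83 = 279;  h_84 = 592;  h_85 = 221
  h_86 = 823;  h_87 = 506;  h_88 = 822;  h_89 = 132;  h_90 = 925;  h_91 = 141
  h_92 = 688;  h_93 = 217;  h_94 = 693;  h_95 = 701;  h_96 = 605;  h_97 = 926
  h_98 = 250;  h_99 = 845;  h_100 = 181;  h_101 = 75;  h_102 = 696;  h_103 = 1008
  h_104 = 277;  h_105 = 835;  h_106 = 616;  h_107 = 150;  h_108 = 12;  h_109 = 362
  h_110 = 718;  h_111 = 473;  h_112 = 726;  h_113 = 64;  h_114 = 802;  h_115 = 209
  h_116 = 825;  h_117 = 2;  h_118 = 645;  h_119 = 371;  h_120 = 120;  h_121 = 808
  h_122 = 382;  h_123 = 259;  h_124 = 548;  h_125 = 887;  h_126 = 131;  h_127 = 777
  h_128 = 898;  h_129 = 404;  h_130 = 119;  h_131 = 381;  h_132 = 537;  h_133 = 868
  h_134 = 140;  h_135 = 170;  h_136 = 823;  h_137 = 219;  h_138 = 304;  h_139 = 830
  h_140 = 494;  h_141 = 473;  h_142 = 791;  h_143 = 895;  h_144 = 999;  h_145 = 57
  h_146 = 8;  h_147 = 949;  h_148 = 952;  h_149 = 706;  h_150 = 635;  h_151 = 560
  h_152 = 760;  h_153 = 434;  h_154 = 808;  h_155 = 408;  h_156 = 995;  h_157 = 425
  h_158 = 19;  h_159 = 6;  h_160 = 954;  h_161 = 819;  h_162 = 538;  h_163 = 325
  h_164 = 80;  h_165 = 890;  h_166 = 938;  h_167 = 244;  h_168 = 382;  h_169 = 765
  h_170 = 280;  h_171 = 356;  h_172 = 469;  h_173 = 828;  h_174 = 850;  h_175 = 186
  h_176 = 476;  h_177 = 975;  h_178 = 345;  h_179 = 54;  h_180 = 959;  h_181 = 176
  h_182 = 680;  h_183 = 953;  h_184 = 715;  h_185 = 833;  h_186 = 609;  h_187 = 143
  h_188 = 56;  h_189 = 375;  h_190 = 839;  h_191 = 987;  h_192 = 956;  h_193 = 680
  h_194 = 60;  h_195 = 506;  h_196 = 129;  h_197 = 850;  h_198 = 51;  h_199 = 380
  h_200 = 333;  h_201 = 195;  h_202 = 509;  h_203 = 234;  h_204 = 625;  h_205 = 838
  h_206 = 970;  h_207 = 842;  h_208 = 436;  h_209 = 556;  h_210 = 612;  h_211 = 818
  h_212 = 909;  h_213 = 173;  h_214 = 717;  h_215 = 696;  h_216 = 110;  h_217 = 625
  h_218 = 892;  h_219 = 403;  h_220 = 897;  h_221 = 496;  h_222 = 374;  h_223 = 902
  h_224 = 33;  h_225 = 644;  h_226 = 368;  h_227 = 868;  h_228 = 653;  h_229 = 333
  h_230 = 841;  h_231 = 789;  h_232 = 593;  h_233 = 558;  h_234 = 604;  h_235 = 478
  h_236 = 121;  h_237 = 816;  h_238 = 86;  h_239 = 662;  h_240 = 42;  h_241 = 475
  h_242 = 739;  h_243 = 8;  h_244 = 652;  h_245 = 539;  h_246 = 908;  h_247 = 305
  h_248 = 552;  h_249 = 174;  h_250 = 211;  h_251 = 752;  h_252 = 849
h_253 = 494·849 + 797·752 = 669
h_254 = 494·669 + 797·849 = 157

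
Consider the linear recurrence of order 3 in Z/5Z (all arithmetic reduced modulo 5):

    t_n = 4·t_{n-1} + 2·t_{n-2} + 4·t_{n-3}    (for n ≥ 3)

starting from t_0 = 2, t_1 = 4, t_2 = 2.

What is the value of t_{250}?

t_3 = 4·2 + 2·4 + 4·2 = 4
t_4 = 4·4 + 2·2 + 4·4 = 1
t_5 = 4·1 + 2·4 + 4·2 = 0
t_6 = 4·0 + 2·1 + 4·4 = 3
t_7 = 4·3 + 2·0 + 4·1 = 1
t_8 = 4·1 + 2·3 + 4·0 = 0
t_9 = 4·0 + 2·1 + 4·3 = 4
t_10 = 4·4 + 2·0 + 4·1 = 0
t_11 = 4·0 + 2·4 + 4·0 = 3
t_12 = 4·3 + 2·0 + 4·4 = 3
t_13 = 4·3 + 2·3 + 4·0 = 3
t_14 = 4·3 + 2·3 + 4·3 = 0
t_15 = 4·0 + 2·3 + 4·3 = 3
t_16 = 4·3 + 2·0 + 4·3 = 4
t_17 = 4·4 + 2·3 + 4·0 = 2
t_18 = 4·2 + 2·4 + 4·3 = 3
t_19 = 4·3 + 2·2 + 4·4 = 2
t_20 = 4·2 + 2·3 + 4·2 = 2
t_21 = 4·2 + 2·2 + 4·3 = 4
t_22 = 4·4 + 2·2 + 4·2 = 3
t_23 = 4·3 + 2·4 + 4·2 = 3
t_24 = 4·3 + 2·3 + 4·4 = 4
t_25 = 4·4 + 2·3 + 4·3 = 4
t_26 = 4·4 + 2·4 + 4·3 = 1
t_27 = 4·1 + 2·4 + 4·4 = 3
t_28 = 4·3 + 2·1 + 4·4 = 0
t_29 = 4·0 + 2·3 + 4·1 = 0
t_30 = 4·0 + 2·0 + 4·3 = 2
t_31 = 4·2 + 2·0 + 4·0 = 3
t_32 = 4·3 + 2·2 + 4·0 = 1
t_33 = 4·1 + 2·3 + 4·2 = 3
t_34 = 4·3 + 2·1 + 4·3 = 1
t_35 = 4·1 + 2·3 + 4·1 = 4
t_36 = 4·4 + 2·1 + 4·3 = 0
t_37 = 4·0 + 2·4 + 4·1 = 2
t_38 = 4·2 + 2·0 + 4·4 = 4
t_39 = 4·4 + 2·2 + 4·0 = 0
t_40 = 4·0 + 2·4 + 4·2 = 1
t_41 = 4·1 + 2·0 + 4·4 = 0
t_42 = 4·0 + 2·1 + 4·0 = 2
t_43 = 4·2 + 2·0 + 4·1 = 2
t_44 = 4·2 + 2·2 + 4·0 = 2
t_45 = 4·2 + 2·2 + 4·2 = 0
t_46 = 4·0 + 2·2 + 4·2 = 2
t_47 = 4·2 + 2·0 + 4·2 = 1
t_48 = 4·1 + 2·2 + 4·0 = 3
t_49 = 4·3 + 2·1 + 4·2 = 2
t_50 = 4·2 + 2·3 + 4·1 = 3
t_51 = 4·3 + 2·2 + 4·3 = 3
t_52 = 4·3 + 2·3 + 4·2 = 1
t_53 = 4·1 + 2·3 + 4·3 = 2
t_54 = 4·2 + 2·1 + 4·3 = 2
t_55 = 4·2 + 2·2 + 4·1 = 1
t_56 = 4·1 + 2·2 + 4·2 = 1
t_57 = 4·1 + 2·1 + 4·2 = 4
t_58 = 4·4 + 2·1 + 4·1 = 2
t_59 = 4·2 + 2·4 + 4·1 = 0
t_60 = 4·0 + 2·2 + 4·4 = 0
t_61 = 4·0 + 2·0 + 4·2 = 3
t_62 = 4·3 + 2·0 + 4·0 = 2
t_63 = 4·2 + 2·3 + 4·0 = 4
t_64 = 4·4 + 2·2 + 4·3 = 2
(t_62, t_63, t_64) = (2, 4, 2) = (t_0, t_1, t_2), so the sequence has period 62.
250 ≡ 2 (mod 62), hence t_250 = t_2 = 2.

2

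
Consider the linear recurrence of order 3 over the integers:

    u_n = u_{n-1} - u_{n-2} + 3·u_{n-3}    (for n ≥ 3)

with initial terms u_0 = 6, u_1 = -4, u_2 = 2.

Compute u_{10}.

346

u_3 = 1·2 + -1·-4 + 3·6 = 24
u_4 = 1·24 + -1·2 + 3·-4 = 10
u_5 = 1·10 + -1·24 + 3·2 = -8
u_6 = 1·-8 + -1·10 + 3·24 = 54
u_7 = 1·54 + -1·-8 + 3·10 = 92
u_8 = 1·92 + -1·54 + 3·-8 = 14
u_9 = 1·14 + -1·92 + 3·54 = 84
u_10 = 1·84 + -1·14 + 3·92 = 346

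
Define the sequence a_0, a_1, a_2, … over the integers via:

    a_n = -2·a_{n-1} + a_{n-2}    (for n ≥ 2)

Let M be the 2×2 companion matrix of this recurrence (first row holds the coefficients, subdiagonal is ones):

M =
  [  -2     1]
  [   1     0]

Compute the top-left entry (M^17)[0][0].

(M^17)[0][0] is the top entry after applying M 17 times to the unit state (1, 0). Equivalently it is h_{18} for the auxiliary sequence (h_n) obeying the same recurrence with h_1 = 1 and h_i = 0 for 0 ≤ i < 1:
h_2 = -2·1 + 1·0 = -2
h_3 = -2·-2 + 1·1 = 5
h_4 = -2·5 + 1·-2 = -12
h_5 = -2·-12 + 1·5 = 29
h_6 = -2·29 + 1·-12 = -70
h_7 = -2·-70 + 1·29 = 169
h_8 = -2·169 + 1·-70 = -408
h_9 = -2·-408 + 1·169 = 985
h_10 = -2·985 + 1·-408 = -2378
h_11 = -2·-2378 + 1·985 = 5741
h_12 = -2·5741 + 1·-2378 = -13860
h_13 = -2·-13860 + 1·5741 = 33461
h_14 = -2·33461 + 1·-13860 = -80782
h_15 = -2·-80782 + 1·33461 = 195025
h_16 = -2·195025 + 1·-80782 = -470832
h_17 = -2·-470832 + 1·195025 = 1136689
h_18 = -2·1136689 + 1·-470832 = -2744210

-2744210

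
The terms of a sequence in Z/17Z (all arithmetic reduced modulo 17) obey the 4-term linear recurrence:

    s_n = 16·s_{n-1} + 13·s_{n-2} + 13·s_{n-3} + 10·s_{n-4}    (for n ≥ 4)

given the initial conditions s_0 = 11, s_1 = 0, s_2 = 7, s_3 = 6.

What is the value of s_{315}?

s_4 = 16·6 + 13·7 + 13·0 + 10·11 = 8
s_5 = 16·8 + 13·6 + 13·7 + 10·0 = 8
s_6 = 16·8 + 13·8 + 13·6 + 10·7 = 6
s_7 = 16·6 + 13·8 + 13·8 + 10·6 = 7
s_8 = 16·7 + 13·6 + 13·8 + 10·8 = 0
s_9 = 16·0 + 13·7 + 13·6 + 10·8 = 11
s_10 = 16·11 + 13·0 + 13·7 + 10·6 = 4
s_11 = 16·4 + 13·11 + 13·0 + 10·7 = 5
s_12 = 16·5 + 13·4 + 13·11 + 10·0 = 3
s_13 = 16·3 + 13·5 + 13·4 + 10·11 = 3
s_14 = 16·3 + 13·3 + 13·5 + 10·4 = 5
s_15 = 16·5 + 13·3 + 13·3 + 10·5 = 4
s_16 = 16·4 + 13·5 + 13·3 + 10·3 = 11
s_17 = 16·11 + 13·4 + 13·5 + 10·3 = 0
s_18 = 16·0 + 13·11 + 13·4 + 10·5 = 7
s_19 = 16·7 + 13·0 + 13·11 + 10·4 = 6
(s_16, s_17, s_18, s_19) = (11, 0, 7, 6) = (s_0, s_1, s_2, s_3), so the sequence has period 16.
315 ≡ 11 (mod 16), hence s_315 = s_11 = 5.

5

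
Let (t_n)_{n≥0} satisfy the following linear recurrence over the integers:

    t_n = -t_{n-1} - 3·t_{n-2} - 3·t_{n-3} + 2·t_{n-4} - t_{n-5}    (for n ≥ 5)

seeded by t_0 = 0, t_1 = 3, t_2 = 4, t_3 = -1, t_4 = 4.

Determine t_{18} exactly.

t_5 = -1·4 + -3·-1 + -3·4 + 2·3 + -1·0 = -7
t_6 = -1·-7 + -3·4 + -3·-1 + 2·4 + -1·3 = 3
t_7 = -1·3 + -3·-7 + -3·4 + 2·-1 + -1·4 = 0
t_8 = -1·0 + -3·3 + -3·-7 + 2·4 + -1·-1 = 21
t_9 = -1·21 + -3·0 + -3·3 + 2·-7 + -1·4 = -48
t_10 = -1·-48 + -3·21 + -3·0 + 2·3 + -1·-7 = -2
t_11 = -1·-2 + -3·-48 + -3·21 + 2·0 + -1·3 = 80
t_12 = -1·80 + -3·-2 + -3·-48 + 2·21 + -1·0 = 112
t_13 = -1·112 + -3·80 + -3·-2 + 2·-48 + -1·21 = -463
t_14 = -1·-463 + -3·112 + -3·80 + 2·-2 + -1·-48 = -69
t_15 = -1·-69 + -3·-463 + -3·112 + 2·80 + -1·-2 = 1284
t_16 = -1·1284 + -3·-69 + -3·-463 + 2·112 + -1·80 = 456
t_17 = -1·456 + -3·1284 + -3·-69 + 2·-463 + -1·112 = -5139
t_18 = -1·-5139 + -3·456 + -3·1284 + 2·-69 + -1·-463 = 244

244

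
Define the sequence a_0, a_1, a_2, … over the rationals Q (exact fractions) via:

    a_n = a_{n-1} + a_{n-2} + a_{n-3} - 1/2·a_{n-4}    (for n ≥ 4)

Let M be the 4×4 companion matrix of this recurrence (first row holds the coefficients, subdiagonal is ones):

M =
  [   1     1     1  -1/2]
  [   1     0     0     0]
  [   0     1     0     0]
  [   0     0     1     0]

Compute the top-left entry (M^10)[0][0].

(M^10)[0][0] is the top entry after applying M 10 times to the unit state (1, 0, 0, 0). Equivalently it is h_{13} for the auxiliary sequence (h_n) obeying the same recurrence with h_3 = 1 and h_i = 0 for 0 ≤ i < 3:
h_4 = 1·1 + 1·0 + 1·0 + -1/2·0 = 1
h_5 = 1·1 + 1·1 + 1·0 + -1/2·0 = 2
h_6 = 1·2 + 1·1 + 1·1 + -1/2·0 = 4
h_7 = 1·4 + 1·2 + 1·1 + -1/2·1 = 13/2
h_8 = 1·13/2 + 1·4 + 1·2 + -1/2·1 = 12
h_9 = 1·12 + 1·13/2 + 1·4 + -1/2·2 = 43/2
h_10 = 1·43/2 + 1·12 + 1·13/2 + -1/2·4 = 38
h_11 = 1·38 + 1·43/2 + 1·12 + -1/2·13/2 = 273/4
h_12 = 1·273/4 + 1·38 + 1·43/2 + -1/2·12 = 487/4
h_13 = 1·487/4 + 1·273/4 + 1·38 + -1/2·43/2 = 869/4

869/4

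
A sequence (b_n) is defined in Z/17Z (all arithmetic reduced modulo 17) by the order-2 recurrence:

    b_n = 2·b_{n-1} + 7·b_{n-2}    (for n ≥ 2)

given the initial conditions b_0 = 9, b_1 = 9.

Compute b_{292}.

14

b_2 = 2·9 + 7·9 = 13
b_3 = 2·13 + 7·9 = 4
b_4 = 2·4 + 7·13 = 14
b_5 = 2·14 + 7·4 = 5
b_6 = 2·5 + 7·14 = 6
b_7 = 2·6 + 7·5 = 13
b_8 = 2·13 + 7·6 = 0
b_9 = 2·0 + 7·13 = 6
b_10 = 2·6 + 7·0 = 12
b_11 = 2·12 + 7·6 = 15
b_12 = 2·15 + 7·12 = 12
b_13 = 2·12 + 7·15 = 10
b_14 = 2·10 + 7·12 = 2
b_15 = 2·2 + 7·10 = 6
b_16 = 2·6 + 7·2 = 9
b_17 = 2·9 + 7·6 = 9
(b_16, b_17) = (9, 9) = (b_0, b_1), so the sequence has period 16.
292 ≡ 4 (mod 16), hence b_292 = b_4 = 14.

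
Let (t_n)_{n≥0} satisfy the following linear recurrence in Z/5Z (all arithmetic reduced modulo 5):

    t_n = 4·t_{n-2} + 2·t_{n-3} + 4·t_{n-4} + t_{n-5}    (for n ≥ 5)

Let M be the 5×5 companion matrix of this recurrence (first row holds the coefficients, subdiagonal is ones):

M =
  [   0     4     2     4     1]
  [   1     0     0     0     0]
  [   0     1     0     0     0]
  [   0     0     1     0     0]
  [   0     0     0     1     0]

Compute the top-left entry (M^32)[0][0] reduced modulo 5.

(M^32)[0][0] is the top entry after applying M 32 times to the unit state (1, 0, 0, 0, 0). Equivalently it is h_{36} for the auxiliary sequence (h_n) obeying the same recurrence with h_4 = 1 and h_i = 0 for 0 ≤ i < 4:
h_5 = 0·1 + 4·0 + 2·0 + 4·0 + 1·0 = 0
h_6 = 0·0 + 4·1 + 2·0 + 4·0 + 1·0 = 4
h_7 = 0·4 + 4·0 + 2·1 + 4·0 + 1·0 = 2
h_8 = 0·2 + 4·4 + 2·0 + 4·1 + 1·0 = 0
h_9 = 0·0 + 4·2 + 2·4 + 4·0 + 1·1 = 2
h_10 = 0·2 + 4·0 + 2·2 + 4·4 + 1·0 = 0
h_11 = 0·0 + 4·2 + 2·0 + 4·2 + 1·4 = 0
h_12 = 0·0 + 4·0 + 2·2 + 4·0 + 1·2 = 1
h_13 = 0·1 + 4·0 + 2·0 + 4·2 + 1·0 = 3
h_14 = 0·3 + 4·1 + 2·0 + 4·0 + 1·2 = 1
h_15 = 0·1 + 4·3 + 2·1 + 4·0 + 1·0 = 4
h_16 = 0·4 + 4·1 + 2·3 + 4·1 + 1·0 = 4
h_17 = 0·4 + 4·4 + 2·1 + 4·3 + 1·1 = 1
h_18 = 0·1 + 4·4 + 2·4 + 4·1 + 1·3 = 1
h_19 = 0·1 + 4·1 + 2·4 + 4·4 + 1·1 = 4
h_20 = 0·4 + 4·1 + 2·1 + 4·4 + 1·4 = 1
h_21 = 0·1 + 4·4 + 2·1 + 4·1 + 1·4 = 1
h_22 = 0·1 + 4·1 + 2·4 + 4·1 + 1·1 = 2
h_23 = 0·2 + 4·1 + 2·1 + 4·4 + 1·1 = 3
h_24 = 0·3 + 4·2 + 2·1 + 4·1 + 1·4 = 3
h_25 = 0·3 + 4·3 + 2·2 + 4·1 + 1·1 = 1
h_26 = 0·1 + 4·3 + 2·3 + 4·2 + 1·1 = 2
h_27 = 0·2 + 4·1 + 2·3 + 4·3 + 1·2 = 4
h_28 = 0·4 + 4·2 + 2·1 + 4·3 + 1·3 = 0
h_29 = 0·0 + 4·4 + 2·2 + 4·1 + 1·3 = 2
h_30 = 0·2 + 4·0 + 2·4 + 4·2 + 1·1 = 2
h_31 = 0·2 + 4·2 + 2·0 + 4·4 + 1·2 = 1
h_32 = 0·1 + 4·2 + 2·2 + 4·0 + 1·4 = 1
h_33 = 0·1 + 4·1 + 2·2 + 4·2 + 1·0 = 1
h_34 = 0·1 + 4·1 + 2·1 + 4·2 + 1·2 = 1
h_35 = 0·1 + 4·1 + 2·1 + 4·1 + 1·2 = 2
h_36 = 0·2 + 4·1 + 2·1 + 4·1 + 1·1 = 1

1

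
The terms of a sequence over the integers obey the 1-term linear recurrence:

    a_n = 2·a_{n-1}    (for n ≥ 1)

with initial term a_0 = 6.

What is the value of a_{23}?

a_1 = 2·6 = 12
a_2 = 2·12 = 24
a_3 = 2·24 = 48
a_4 = 2·48 = 96
a_5 = 2·96 = 192
a_6 = 2·192 = 384
a_7 = 2·384 = 768
a_8 = 2·768 = 1536
a_9 = 2·1536 = 3072
a_10 = 2·3072 = 6144
a_11 = 2·6144 = 12288
a_12 = 2·12288 = 24576
a_13 = 2·24576 = 49152
a_14 = 2·49152 = 98304
a_15 = 2·98304 = 196608
a_16 = 2·196608 = 393216
a_17 = 2·393216 = 786432
a_18 = 2·786432 = 1572864
a_19 = 2·1572864 = 3145728
a_20 = 2·3145728 = 6291456
a_21 = 2·6291456 = 12582912
a_22 = 2·12582912 = 25165824
a_23 = 2·25165824 = 50331648

50331648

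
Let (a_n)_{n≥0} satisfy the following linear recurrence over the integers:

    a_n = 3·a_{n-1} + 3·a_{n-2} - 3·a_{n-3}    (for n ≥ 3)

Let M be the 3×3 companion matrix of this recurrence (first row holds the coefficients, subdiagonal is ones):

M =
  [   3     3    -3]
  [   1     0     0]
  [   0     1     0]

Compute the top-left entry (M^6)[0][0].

(M^6)[0][0] is the top entry after applying M 6 times to the unit state (1, 0, 0). Equivalently it is h_{8} for the auxiliary sequence (h_n) obeying the same recurrence with h_2 = 1 and h_i = 0 for 0 ≤ i < 2:
h_3 = 3·1 + 3·0 + -3·0 = 3
h_4 = 3·3 + 3·1 + -3·0 = 12
h_5 = 3·12 + 3·3 + -3·1 = 42
h_6 = 3·42 + 3·12 + -3·3 = 153
h_7 = 3·153 + 3·42 + -3·12 = 549
h_8 = 3·549 + 3·153 + -3·42 = 1980

1980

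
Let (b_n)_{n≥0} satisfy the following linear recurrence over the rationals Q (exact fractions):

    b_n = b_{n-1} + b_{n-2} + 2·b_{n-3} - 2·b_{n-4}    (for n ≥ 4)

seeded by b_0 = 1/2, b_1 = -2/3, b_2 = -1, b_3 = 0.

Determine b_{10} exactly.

-256/3

b_4 = 1·0 + 1·-1 + 2·-2/3 + -2·1/2 = -10/3
b_5 = 1·-10/3 + 1·0 + 2·-1 + -2·-2/3 = -4
b_6 = 1·-4 + 1·-10/3 + 2·0 + -2·-1 = -16/3
b_7 = 1·-16/3 + 1·-4 + 2·-10/3 + -2·0 = -16
b_8 = 1·-16 + 1·-16/3 + 2·-4 + -2·-10/3 = -68/3
b_9 = 1·-68/3 + 1·-16 + 2·-16/3 + -2·-4 = -124/3
b_10 = 1·-124/3 + 1·-68/3 + 2·-16 + -2·-16/3 = -256/3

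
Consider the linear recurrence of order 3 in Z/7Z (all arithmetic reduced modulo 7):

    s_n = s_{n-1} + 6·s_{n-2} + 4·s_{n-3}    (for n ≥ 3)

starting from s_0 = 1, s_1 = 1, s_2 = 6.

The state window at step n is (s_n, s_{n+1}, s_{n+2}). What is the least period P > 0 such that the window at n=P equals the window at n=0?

n=0: window = (1, 1, 6)
n=1: window = (1, 6, 2)
n=2: window = (6, 2, 0)
n=3: window = (2, 0, 1)
n=4: window = (0, 1, 2)
n=5: window = (1, 2, 1)
n=6: window = (2, 1, 3)
n=7: window = (1, 3, 3)
n=8: window = (3, 3, 4)
n=9: window = (3, 4, 6)
n=10: window = (4, 6, 0)
n=11: window = (6, 0, 3)
n=12: window = (0, 3, 6)
n=13: window = (3, 6, 3)
n=14: window = (6, 3, 2)
n=15: window = (3, 2, 2)
n=16: window = (2, 2, 5)
n=17: window = (2, 5, 4)
n=18: window = (5, 4, 0)
n=19: window = (4, 0, 2)
n=20: window = (0, 2, 4)
n=21: window = (2, 4, 2)
n=22: window = (4, 2, 6)
n=23: window = (2, 6, 6)
n=24: window = (6, 6, 1)
n=25: window = (6, 1, 5)
n=26: window = (1, 5, 0)
n=27: window = (5, 0, 6)
n=28: window = (0, 6, 5)
n=29: window = (6, 5, 6)
n=30: window = (5, 6, 4)
n=31: window = (6, 4, 4)
n=32: window = (4, 4, 3)
n=33: window = (4, 3, 1)
n=34: window = (3, 1, 0)
n=35: window = (1, 0, 4)
n=36: window = (0, 4, 1)
n=37: window = (4, 1, 4)
n=38: window = (1, 4, 5)
n=39: window = (4, 5, 5)
n=40: window = (5, 5, 2)
…
n=46: window = (3, 5, 1)
n=47: window = (5, 1, 1)
n=48: window = (1, 1, 6)
window at n=48 equals window at n=0 → period = 48

48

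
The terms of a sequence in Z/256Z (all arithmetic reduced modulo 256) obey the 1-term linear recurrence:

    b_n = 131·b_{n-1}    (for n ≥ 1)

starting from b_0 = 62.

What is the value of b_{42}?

b_1 = 131·62 = 186
b_2 = 131·186 = 46
b_3 = 131·46 = 138
b_4 = 131·138 = 158
b_5 = 131·158 = 218
b_6 = 131·218 = 142
b_7 = 131·142 = 170
b_8 = 131·170 = 254
b_9 = 131·254 = 250
b_10 = 131·250 = 238
b_11 = 131·238 = 202
b_12 = 131·202 = 94
b_13 = 131·94 = 26
b_14 = 131·26 = 78
b_15 = 131·78 = 234
b_16 = 131·234 = 190
b_17 = 131·190 = 58
b_18 = 131·58 = 174
b_19 = 131·174 = 10
b_20 = 131·10 = 30
b_21 = 131·30 = 90
b_22 = 131·90 = 14
b_23 = 131·14 = 42
b_24 = 131·42 = 126
b_25 = 131·126 = 122
b_26 = 131·122 = 110
b_27 = 131·110 = 74
b_28 = 131·74 = 222
b_29 = 131·222 = 154
b_30 = 131·154 = 206
b_31 = 131·206 = 106
b_32 = 131·106 = 62
b_33 = 131·62 = 186
b_34 = 131·186 = 46
b_35 = 131·46 = 138
b_36 = 131·138 = 158
b_37 = 131·158 = 218
b_38 = 131·218 = 142
b_39 = 131·142 = 170
b_40 = 131·170 = 254
b_41 = 131·254 = 250
b_42 = 131·250 = 238

238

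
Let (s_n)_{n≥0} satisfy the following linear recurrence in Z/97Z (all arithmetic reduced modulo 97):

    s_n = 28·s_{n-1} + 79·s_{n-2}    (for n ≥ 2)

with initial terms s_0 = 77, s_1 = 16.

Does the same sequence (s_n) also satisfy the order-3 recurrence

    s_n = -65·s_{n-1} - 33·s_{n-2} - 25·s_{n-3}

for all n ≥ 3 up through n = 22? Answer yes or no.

yes

Terms s_0..s_22: 77, 16, 32, 26, 55, 5, 23, 69, 63, 37, 96, 82, 83, 72, 37, 31, 8, 54, 10, 84, 38, 37, 61
n=3: candidate gives 26, actual s_3 = 26 ✓
n=4: candidate gives 55, actual s_4 = 55 ✓
n=5: candidate gives 5, actual s_5 = 5 ✓
n=6: candidate gives 23, actual s_6 = 23 ✓
n=7: candidate gives 69, actual s_7 = 69 ✓
n=8: candidate gives 63, actual s_8 = 63 ✓
n=9: candidate gives 37, actual s_9 = 37 ✓
n=10: candidate gives 96, actual s_10 = 96 ✓
n=11: candidate gives 82, actual s_11 = 82 ✓
n=12: candidate gives 83, actual s_12 = 83 ✓
n=13: candidate gives 72, actual s_13 = 72 ✓
n=14: candidate gives 37, actual s_14 = 37 ✓
n=15: candidate gives 31, actual s_15 = 31 ✓
n=16: candidate gives 8, actual s_16 = 8 ✓
n=17: candidate gives 54, actual s_17 = 54 ✓
n=18: candidate gives 10, actual s_18 = 10 ✓
n=19: candidate gives 84, actual s_19 = 84 ✓
n=20: candidate gives 38, actual s_20 = 38 ✓
n=21: candidate gives 37, actual s_21 = 37 ✓
n=22: candidate gives 61, actual s_22 = 61 ✓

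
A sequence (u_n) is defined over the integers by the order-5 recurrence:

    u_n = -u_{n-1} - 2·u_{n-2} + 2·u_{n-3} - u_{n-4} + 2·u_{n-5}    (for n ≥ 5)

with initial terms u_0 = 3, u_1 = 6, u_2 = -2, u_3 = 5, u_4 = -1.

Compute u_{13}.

u_5 = -1·-1 + -2·5 + 2·-2 + -1·6 + 2·3 = -13
u_6 = -1·-13 + -2·-1 + 2·5 + -1·-2 + 2·6 = 39
u_7 = -1·39 + -2·-13 + 2·-1 + -1·5 + 2·-2 = -24
u_8 = -1·-24 + -2·39 + 2·-13 + -1·-1 + 2·5 = -69
u_9 = -1·-69 + -2·-24 + 2·39 + -1·-13 + 2·-1 = 206
u_10 = -1·206 + -2·-69 + 2·-24 + -1·39 + 2·-13 = -181
u_11 = -1·-181 + -2·206 + 2·-69 + -1·-24 + 2·39 = -267
u_12 = -1·-267 + -2·-181 + 2·206 + -1·-69 + 2·-24 = 1062
u_13 = -1·1062 + -2·-267 + 2·-181 + -1·206 + 2·-69 = -1234

-1234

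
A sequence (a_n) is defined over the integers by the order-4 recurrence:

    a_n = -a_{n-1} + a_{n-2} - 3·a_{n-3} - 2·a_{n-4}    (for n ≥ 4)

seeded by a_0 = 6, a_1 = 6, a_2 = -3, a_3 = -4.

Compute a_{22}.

a_4 = -1·-4 + 1·-3 + -3·6 + -2·6 = -29
a_5 = -1·-29 + 1·-4 + -3·-3 + -2·6 = 22
a_6 = -1·22 + 1·-29 + -3·-4 + -2·-3 = -33
a_7 = -1·-33 + 1·22 + -3·-29 + -2·-4 = 150
a_8 = -1·150 + 1·-33 + -3·22 + -2·-29 = -191
a_9 = -1·-191 + 1·150 + -3·-33 + -2·22 = 396
a_10 = -1·396 + 1·-191 + -3·150 + -2·-33 = -971
a_11 = -1·-971 + 1·396 + -3·-191 + -2·150 = 1640
a_12 = -1·1640 + 1·-971 + -3·396 + -2·-191 = -3417
a_13 = -1·-3417 + 1·1640 + -3·-971 + -2·396 = 7178
a_14 = -1·7178 + 1·-3417 + -3·1640 + -2·-971 = -13573
a_15 = -1·-13573 + 1·7178 + -3·-3417 + -2·1640 = 27722
a_16 = -1·27722 + 1·-13573 + -3·7178 + -2·-3417 = -55995
a_17 = -1·-55995 + 1·27722 + -3·-13573 + -2·7178 = 110080
a_18 = -1·110080 + 1·-55995 + -3·27722 + -2·-13573 = -222095
a_19 = -1·-222095 + 1·110080 + -3·-55995 + -2·27722 = 444716
a_20 = -1·444716 + 1·-222095 + -3·110080 + -2·-55995 = -885061
a_21 = -1·-885061 + 1·444716 + -3·-222095 + -2·110080 = 1775902
a_22 = -1·1775902 + 1·-885061 + -3·444716 + -2·-222095 = -3550921

-3550921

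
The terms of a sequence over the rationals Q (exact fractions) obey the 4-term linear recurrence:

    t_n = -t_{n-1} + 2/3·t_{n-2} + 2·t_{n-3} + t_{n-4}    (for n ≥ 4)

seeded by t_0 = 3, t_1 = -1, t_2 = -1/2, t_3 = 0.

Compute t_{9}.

7/18

t_4 = -1·0 + 2/3·-1/2 + 2·-1 + 1·3 = 2/3
t_5 = -1·2/3 + 2/3·0 + 2·-1/2 + 1·-1 = -8/3
t_6 = -1·-8/3 + 2/3·2/3 + 2·0 + 1·-1/2 = 47/18
t_7 = -1·47/18 + 2/3·-8/3 + 2·2/3 + 1·0 = -55/18
t_8 = -1·-55/18 + 2/3·47/18 + 2·-8/3 + 1·2/3 = 7/54
t_9 = -1·7/54 + 2/3·-55/18 + 2·47/18 + 1·-8/3 = 7/18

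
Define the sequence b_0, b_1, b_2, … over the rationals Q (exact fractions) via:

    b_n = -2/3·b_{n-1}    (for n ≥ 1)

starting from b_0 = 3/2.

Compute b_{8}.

b_1 = -2/3·3/2 = -1
b_2 = -2/3·-1 = 2/3
b_3 = -2/3·2/3 = -4/9
b_4 = -2/3·-4/9 = 8/27
b_5 = -2/3·8/27 = -16/81
b_6 = -2/3·-16/81 = 32/243
b_7 = -2/3·32/243 = -64/729
b_8 = -2/3·-64/729 = 128/2187

128/2187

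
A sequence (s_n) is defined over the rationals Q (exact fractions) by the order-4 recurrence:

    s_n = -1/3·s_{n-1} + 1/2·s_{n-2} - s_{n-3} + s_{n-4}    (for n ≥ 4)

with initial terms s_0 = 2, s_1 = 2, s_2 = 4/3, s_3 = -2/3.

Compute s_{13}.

s_4 = -1/3·-2/3 + 1/2·4/3 + -1·2 + 1·2 = 8/9
s_5 = -1/3·8/9 + 1/2·-2/3 + -1·4/3 + 1·2 = 1/27
s_6 = -1/3·1/27 + 1/2·8/9 + -1·-2/3 + 1·4/3 = 197/81
s_7 = -1/3·197/81 + 1/2·1/27 + -1·8/9 + 1·-2/3 = -1141/486
s_8 = -1/3·-1141/486 + 1/2·197/81 + -1·1/27 + 1·8/9 = 2078/729
s_9 = -1/3·2078/729 + 1/2·-1141/486 + -1·197/81 + 1·1/27 = -39533/8748
s_10 = -1/3·-39533/8748 + 1/2·2078/729 + -1·-1141/486 + 1·197/81 = 202379/26244
s_11 = -1/3·202379/26244 + 1/2·-39533/8748 + -1·2078/729 + 1·-1141/486 = -1579087/157464
s_12 = -1/3·-1579087/157464 + 1/2·202379/26244 + -1·-39533/8748 + 1·2078/729 = 860228/59049
s_13 = -1/3·860228/59049 + 1/2·-1579087/157464 + -1·202379/26244 + 1·-39533/8748 = -62641055/2834352

-62641055/2834352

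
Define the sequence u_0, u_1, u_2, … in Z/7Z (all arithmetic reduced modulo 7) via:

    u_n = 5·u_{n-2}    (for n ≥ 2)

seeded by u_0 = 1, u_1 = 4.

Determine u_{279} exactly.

u_2 = 0·4 + 5·1 = 5
u_3 = 0·5 + 5·4 = 6
u_4 = 0·6 + 5·5 = 4
u_5 = 0·4 + 5·6 = 2
u_6 = 0·2 + 5·4 = 6
u_7 = 0·6 + 5·2 = 3
u_8 = 0·3 + 5·6 = 2
u_9 = 0·2 + 5·3 = 1
u_10 = 0·1 + 5·2 = 3
u_11 = 0·3 + 5·1 = 5
u_12 = 0·5 + 5·3 = 1
u_13 = 0·1 + 5·5 = 4
(u_12, u_13) = (1, 4) = (u_0, u_1), so the sequence has period 12.
279 ≡ 3 (mod 12), hence u_279 = u_3 = 6.

6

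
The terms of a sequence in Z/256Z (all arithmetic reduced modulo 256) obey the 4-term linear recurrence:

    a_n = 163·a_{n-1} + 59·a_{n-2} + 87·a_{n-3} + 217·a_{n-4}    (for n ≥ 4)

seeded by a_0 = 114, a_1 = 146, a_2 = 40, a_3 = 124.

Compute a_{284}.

44

a_4 = 163·124 + 59·40 + 87·146 + 217·114 = 108
a_5 = 163·108 + 59·124 + 87·40 + 217·146 = 178
a_6 = 163·178 + 59·108 + 87·124 + 217·40 = 70
a_7 = 163·70 + 59·178 + 87·108 + 217·124 = 104
a_8 = 163·104 + 59·70 + 87·178 + 217·108 = 100
a_9 = 163·100 + 59·104 + 87·70 + 217·178 = 80
Continuing the recurrence:
  a_10 = 170;  a_11 = 210;  a_12 = 216;  a_13 = 132;  a_14 = 76;  a_15 = 58
  a_16 = 102;  a_17 = 8;  a_18 = 188;  a_19 = 96;  a_20 = 162;  a_21 = 242
  a_22 = 104;  a_23 = 108;  a_24 = 76;  a_25 = 194;  a_26 = 230;  a_27 = 136
  a_28 = 244;  a_29 = 80;  a_30 = 90;  a_31 = 242;  a_32 = 216;  a_33 = 180
  a_34 = 236;  a_35 = 74;  a_36 = 198;  a_37 = 232;  a_38 = 140;  a_39 = 160
  a_40 = 210;  a_41 = 210;  a_42 = 40;  a_43 = 220;  a_44 = 172;  a_45 = 210
  a_46 = 6;  a_47 = 40;  a_48 = 4;  a_49 = 208;  a_50 = 10;  a_51 = 146
  a_52 = 88;  a_53 = 100;  a_54 = 12;  a_55 = 90;  a_56 = 166;  a_57 = 72
  a_58 = 220;  a_59 = 96;  a_60 = 2;  a_61 = 50;  a_62 = 104;  a_63 = 204
  a_64 = 140;  a_65 = 226;  a_66 = 166;  a_67 = 72;  a_68 = 148;  a_69 = 208
  a_70 = 186;  a_71 = 178;  a_72 = 88;  a_73 = 148;  a_74 = 172;  a_75 = 106
  a_76 = 6;  a_77 = 40;  a_78 = 172;  a_79 = 160;  a_80 = 50;  a_81 = 18
  a_82 = 40;  a_83 = 60;  a_84 = 236;  a_85 = 242;  a_86 = 198;  a_87 = 232
  a_88 = 164;  a_89 = 80;  a_90 = 106;  a_91 = 82;  a_92 = 216;  a_93 = 68
  a_94 = 204;  a_95 = 122;  a_96 = 230;  a_97 = 136;  a_98 = 252;  a_99 = 96
  a_100 = 98;  a_101 = 114;  a_102 = 104;  a_103 = 44;  a_104 = 204;  a_105 = 2
  a_106 = 102;  a_107 = 8;  a_108 = 52;  a_109 = 80;  a_110 = 26;  a_111 = 114
  a_112 = 216;  a_113 = 116;  a_114 = 108;  a_115 = 138;  a_116 = 70;  a_117 = 104
  a_118 = 204;  a_119 = 160;  a_120 = 146;  a_121 = 82;  a_122 = 40;  a_123 = 156
  a_124 = 44;  a_125 = 18;  a_126 = 134;  a_127 = 168;  a_128 = 68;  a_129 = 208
  a_130 = 202;  a_131 = 18;  a_132 = 88;  a_133 = 36;  a_134 = 140;  a_135 = 154
  a_136 = 38;  a_137 = 200;  a_138 = 28;  a_139 = 96;  a_140 = 194;  a_141 = 178
  a_142 = 104;  a_143 = 140;  a_144 = 12;  a_145 = 34;  a_146 = 38;  a_147 = 200
  a_148 = 212;  a_149 = 208;  a_150 = 122;  a_151 = 50;  a_152 = 88;  a_153 = 84
  a_154 = 44;  a_155 = 170;  a_156 = 134;  a_157 = 168;  a_158 = 236;  a_159 = 160
  a_160 = 242;  a_161 = 146;  a_162 = 40;  a_163 = 252;  a_164 = 108;  a_165 = 50
  a_166 = 70;  a_167 = 104;  a_168 = 228;  a_169 = 80;  a_170 = 42;  a_171 = 210
  a_172 = 216;  a_173 = 4;  a_174 = 76;  a_175 = 186;  a_176 = 102;  a_177 = 8
  a_178 = 60;  a_179 = 96;  a_180 = 34;  a_181 = 242;  a_182 = 104;  a_183 = 236
  a_184 = 76;  a_185 = 66;  a_186 = 230;  a_187 = 136;  a_188 = 116;  a_189 = 80
  a_190 = 218;  a_191 = 242;  a_192 = 216;  a_193 = 52;  a_194 = 236;  a_195 = 202
  a_196 = 198;  a_197 = 232;  a_198 = 12;  a_199 = 160;  a_200 = 82;  a_201 = 210
  a_202 = 40;  a_203 = 92;  a_204 = 172;  a_205 = 82;  a_206 = 6;  a_207 = 40
  a_208 = 132;  a_209 = 208;  a_210 = 138;  a_211 = 146;  a_212 = 88;  a_213 = 228
  a_214 = 12;  a_215 = 218;  a_216 = 166;  a_217 = 72;  a_218 = 92;  a_219 = 96
  a_220 = 130;  a_221 = 50;  a_222 = 104;  a_223 = 76;  a_224 = 140;  a_225 = 98
  a_226 = 166;  a_227 = 72;  a_228 = 20;  a_229 = 208;  a_230 = 58;  a_231 = 178
  a_232 = 88;  a_233 = 20;  a_234 = 172;  a_235 = 234;  a_236 = 6;  a_237 = 40
  a_238 = 44;  a_239 = 160;  a_240 = 178;  a_241 = 18;  a_242 = 40;  a_243 = 188
  a_244 = 236;  a_245 = 114;  a_246 = 198;  a_247 = 232;  a_248 = 36;  a_249 = 80
  a_250 = 234;  a_251 = 82;  a_252 = 216;  a_253 = 196;  a_254 = 204;  a_255 = 250
  a_256 = 230;  a_257 = 136;  a_258 = 124;  a_259 = 96;  a_260 = 226;  a_261 = 114
  a_262 = 104;  a_263 = 172;  a_264 = 204;  a_265 = 130;  a_266 = 102;  a_267 = 8
  a_268 = 180;  a_269 = 80;  a_270 = 154;  a_271 = 114;  a_272 = 216;  a_273 = 244
  a_274 = 108;  a_275 = 10;  a_276 = 70;  a_277 = 104;  a_278 = 76;  a_279 = 160
  a_280 = 18;  a_281 = 82;  a_282 = 40
a_283 = 163·40 + 59·82 + 87·18 + 217·160 = 28
a_284 = 163·28 + 59·40 + 87·82 + 217·18 = 44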